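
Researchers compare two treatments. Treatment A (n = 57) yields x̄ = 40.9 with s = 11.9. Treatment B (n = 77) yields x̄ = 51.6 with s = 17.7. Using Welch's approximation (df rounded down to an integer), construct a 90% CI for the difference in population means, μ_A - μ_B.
(-14.94, -6.46)

Difference: x̄₁ - x̄₂ = -10.70
SE = √(s₁²/n₁ + s₂²/n₂) = √(11.9²/57 + 17.7²/77) = 2.5599
df = 130.91 → 130 (Welch–Satterthwaite, rounded down)
t* = 1.657

CI: -10.70 ± 1.657 · 2.5599 = -10.70 ± 4.24 = (-14.94, -6.46)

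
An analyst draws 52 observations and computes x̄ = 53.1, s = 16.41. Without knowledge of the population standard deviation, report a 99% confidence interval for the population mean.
(47.01, 59.19)

t-interval (σ unknown):
df = n - 1 = 51
t* = 2.676 for 99% confidence

Margin of error = t* · s/√n = 2.676 · 16.41/√52 = 6.09

CI: (47.01, 59.19)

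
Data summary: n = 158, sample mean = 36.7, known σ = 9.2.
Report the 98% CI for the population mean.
(35.00, 38.40)

z-interval (σ known):
z* = 2.326 for 98% confidence

Margin of error = z* · σ/√n = 2.326 · 9.2/√158 = 1.70

CI: (36.7 - 1.70, 36.7 + 1.70) = (35.00, 38.40)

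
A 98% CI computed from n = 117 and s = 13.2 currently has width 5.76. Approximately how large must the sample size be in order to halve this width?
n ≈ 468

CI width ∝ 1/√n
To reduce width by factor 2, need √n to grow by 2 → need 2² = 4 times as many samples.

Current: n = 117, width = 5.76
New: n = 468, width ≈ 2.85

Width reduced by factor of 5.76/2.85 = 2.02.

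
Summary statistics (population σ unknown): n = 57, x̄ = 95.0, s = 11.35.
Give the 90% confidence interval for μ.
(92.48, 97.52)

t-interval (σ unknown):
df = n - 1 = 56
t* = 1.673 for 90% confidence

Margin of error = t* · s/√n = 1.673 · 11.35/√57 = 2.52

CI: (92.48, 97.52)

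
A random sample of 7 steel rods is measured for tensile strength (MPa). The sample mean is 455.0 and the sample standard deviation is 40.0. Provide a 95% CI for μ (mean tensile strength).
(418.00, 492.00)

t-interval (σ unknown):
df = n - 1 = 6
t* = 2.447 for 95% confidence

Margin of error = t* · s/√n = 2.447 · 40.0/√7 = 37.00

CI: (418.00, 492.00)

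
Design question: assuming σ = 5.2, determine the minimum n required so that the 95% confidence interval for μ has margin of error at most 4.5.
n ≥ 6

For margin E ≤ 4.5:
n ≥ (z* · σ / E)²
n ≥ (1.960 · 5.2 / 4.5)²
n ≥ 5.13

Minimum n = 6 (rounding up)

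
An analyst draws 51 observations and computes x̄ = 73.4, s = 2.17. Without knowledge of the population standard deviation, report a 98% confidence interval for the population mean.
(72.67, 74.13)

t-interval (σ unknown):
df = n - 1 = 50
t* = 2.403 for 98% confidence

Margin of error = t* · s/√n = 2.403 · 2.17/√51 = 0.73

CI: (72.67, 74.13)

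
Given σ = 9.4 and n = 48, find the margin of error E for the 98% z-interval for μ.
Margin of error = 3.16

Margin of error = z* · σ/√n
= 2.326 · 9.4/√48
= 2.326 · 9.4/6.9282
= 3.16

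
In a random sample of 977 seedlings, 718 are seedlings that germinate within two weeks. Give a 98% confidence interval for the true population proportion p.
(0.702, 0.768)

Proportion CI:
p̂ = 718/977 = 0.73490
SE = √(p̂(1-p̂)/n) = √(0.73490 · 0.26510 / 977) = 0.01412

z* = 2.326
Margin = z* · SE = 2.326 · 0.01412 = 0.0328

CI: 0.73490 ± 0.0328 = (0.702, 0.768)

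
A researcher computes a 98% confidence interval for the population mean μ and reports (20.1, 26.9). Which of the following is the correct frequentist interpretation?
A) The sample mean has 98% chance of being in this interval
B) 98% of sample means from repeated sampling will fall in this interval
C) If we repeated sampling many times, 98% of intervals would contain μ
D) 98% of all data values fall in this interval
C

A) Wrong — x̄ is observed and sits in the interval by construction.
B) Wrong — coverage applies to intervals containing μ, not to future x̄ values.
C) Correct — this is the frequentist long-run coverage interpretation.
D) Wrong — a CI is about the parameter μ, not individual data values.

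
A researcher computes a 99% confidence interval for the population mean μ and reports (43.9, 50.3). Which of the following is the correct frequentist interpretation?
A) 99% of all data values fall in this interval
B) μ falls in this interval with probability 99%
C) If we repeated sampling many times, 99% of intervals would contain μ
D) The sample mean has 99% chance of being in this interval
C

A) Wrong — a CI is about the parameter μ, not individual data values.
B) Wrong — μ is fixed; the randomness lives in the interval, not in μ.
C) Correct — this is the frequentist long-run coverage interpretation.
D) Wrong — x̄ is observed and sits in the interval by construction.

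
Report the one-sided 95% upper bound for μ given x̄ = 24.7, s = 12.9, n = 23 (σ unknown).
μ ≤ 29.32

Upper bound (one-sided):
t* = 1.717 (one-sided for 95%)
Upper bound = x̄ + t* · s/√n = 24.7 + 1.717 · 12.9/√23 = 29.32

We are 95% confident that μ ≤ 29.32.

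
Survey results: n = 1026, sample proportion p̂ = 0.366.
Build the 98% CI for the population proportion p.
(0.331, 0.401)

Proportion CI:
SE = √(p̂(1-p̂)/n) = √(0.366 · 0.634 / 1026) = 0.01504

z* = 2.326
Margin = z* · SE = 2.326 · 0.01504 = 0.0350

CI: 0.366 ± 0.0350 = (0.331, 0.401)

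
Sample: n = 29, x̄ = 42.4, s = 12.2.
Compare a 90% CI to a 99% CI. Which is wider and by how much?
99% CI is wider by 4.81

df = 28
90% CI: t* = 1.701, (38.55, 46.25), width = 2 · t* · s/√n = 7.71
99% CI: t* = 2.763, (36.14, 48.66), width = 2 · t* · s/√n = 12.52

The 99% CI is wider by 12.52 - 7.71 = 4.81.
Higher confidence requires a wider interval.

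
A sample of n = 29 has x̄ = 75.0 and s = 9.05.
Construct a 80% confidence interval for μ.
(72.79, 77.21)

t-interval (σ unknown):
df = n - 1 = 28
t* = 1.313 for 80% confidence

Margin of error = t* · s/√n = 1.313 · 9.05/√29 = 2.21

CI: (72.79, 77.21)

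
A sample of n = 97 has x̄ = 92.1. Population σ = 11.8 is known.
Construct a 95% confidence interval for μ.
(89.75, 94.45)

z-interval (σ known):
z* = 1.960 for 95% confidence

Margin of error = z* · σ/√n = 1.960 · 11.8/√97 = 2.35

CI: (92.1 - 2.35, 92.1 + 2.35) = (89.75, 94.45)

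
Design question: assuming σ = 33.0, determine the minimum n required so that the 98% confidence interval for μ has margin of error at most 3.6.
n ≥ 455

For margin E ≤ 3.6:
n ≥ (z* · σ / E)²
n ≥ (2.326 · 33.0 / 3.6)²
n ≥ 454.61

Minimum n = 455 (rounding up)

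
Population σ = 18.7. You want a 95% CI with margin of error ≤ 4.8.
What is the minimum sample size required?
n ≥ 59

For margin E ≤ 4.8:
n ≥ (z* · σ / E)²
n ≥ (1.960 · 18.7 / 4.8)²
n ≥ 58.31

Minimum n = 59 (rounding up)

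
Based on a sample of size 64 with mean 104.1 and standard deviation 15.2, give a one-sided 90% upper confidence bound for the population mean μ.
μ ≤ 106.56

Upper bound (one-sided):
t* = 1.295 (one-sided for 90%)
Upper bound = x̄ + t* · s/√n = 104.1 + 1.295 · 15.2/√64 = 106.56

We are 90% confident that μ ≤ 106.56.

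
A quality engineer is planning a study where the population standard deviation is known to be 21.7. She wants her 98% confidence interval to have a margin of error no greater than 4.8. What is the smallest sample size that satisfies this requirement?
n ≥ 111

For margin E ≤ 4.8:
n ≥ (z* · σ / E)²
n ≥ (2.326 · 21.7 / 4.8)²
n ≥ 110.57

Minimum n = 111 (rounding up)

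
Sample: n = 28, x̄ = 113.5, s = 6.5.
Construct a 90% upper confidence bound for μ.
μ ≤ 115.11

Upper bound (one-sided):
t* = 1.314 (one-sided for 90%)
Upper bound = x̄ + t* · s/√n = 113.5 + 1.314 · 6.5/√28 = 115.11

We are 90% confident that μ ≤ 115.11.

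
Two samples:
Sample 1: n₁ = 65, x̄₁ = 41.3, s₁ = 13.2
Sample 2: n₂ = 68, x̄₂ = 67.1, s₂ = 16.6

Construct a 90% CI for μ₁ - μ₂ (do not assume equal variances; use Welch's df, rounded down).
(-30.10, -21.50)

Difference: x̄₁ - x̄₂ = -25.80
SE = √(s₁²/n₁ + s₂²/n₂) = √(13.2²/65 + 16.6²/68) = 2.5948
df = 126.85 → 126 (Welch–Satterthwaite, rounded down)
t* = 1.657

CI: -25.80 ± 1.657 · 2.5948 = -25.80 ± 4.30 = (-30.10, -21.50)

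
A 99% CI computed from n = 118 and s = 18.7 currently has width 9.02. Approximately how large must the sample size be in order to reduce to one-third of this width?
n ≈ 1062

CI width ∝ 1/√n
To reduce width by factor 3, need √n to grow by 3 → need 3² = 9 times as many samples.

Current: n = 118, width = 9.02
New: n = 1062, width ≈ 2.96

Width reduced by factor of 9.02/2.96 = 3.05.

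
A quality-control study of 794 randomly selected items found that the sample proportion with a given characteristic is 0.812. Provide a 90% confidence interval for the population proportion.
(0.789, 0.835)

Proportion CI:
SE = √(p̂(1-p̂)/n) = √(0.812 · 0.188 / 794) = 0.01387

z* = 1.645
Margin = z* · SE = 1.645 · 0.01387 = 0.0228

CI: 0.812 ± 0.0228 = (0.789, 0.835)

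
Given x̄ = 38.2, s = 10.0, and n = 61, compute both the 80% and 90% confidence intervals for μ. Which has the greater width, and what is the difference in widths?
90% CI is wider by 0.96

df = 60
80% CI: t* = 1.296, (36.54, 39.86), width = 2 · t* · s/√n = 3.32
90% CI: t* = 1.671, (36.06, 40.34), width = 2 · t* · s/√n = 4.28

The 90% CI is wider by 4.28 - 3.32 = 0.96.
Higher confidence requires a wider interval.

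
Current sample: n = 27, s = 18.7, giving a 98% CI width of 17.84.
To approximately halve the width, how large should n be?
n ≈ 108

CI width ∝ 1/√n
To reduce width by factor 2, need √n to grow by 2 → need 2² = 4 times as many samples.

Current: n = 27, width = 17.84
New: n = 108, width ≈ 8.50

Width reduced by factor of 17.84/8.50 = 2.10.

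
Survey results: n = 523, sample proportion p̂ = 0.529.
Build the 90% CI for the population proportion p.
(0.493, 0.565)

Proportion CI:
SE = √(p̂(1-p̂)/n) = √(0.529 · 0.471 / 523) = 0.02183

z* = 1.645
Margin = z* · SE = 1.645 · 0.02183 = 0.0359

CI: 0.529 ± 0.0359 = (0.493, 0.565)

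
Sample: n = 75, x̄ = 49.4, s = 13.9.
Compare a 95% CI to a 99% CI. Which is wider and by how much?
99% CI is wider by 2.09

df = 74
95% CI: t* = 1.993, (46.20, 52.60), width = 2 · t* · s/√n = 6.40
99% CI: t* = 2.644, (45.16, 53.64), width = 2 · t* · s/√n = 8.49

The 99% CI is wider by 8.49 - 6.40 = 2.09.
Higher confidence requires a wider interval.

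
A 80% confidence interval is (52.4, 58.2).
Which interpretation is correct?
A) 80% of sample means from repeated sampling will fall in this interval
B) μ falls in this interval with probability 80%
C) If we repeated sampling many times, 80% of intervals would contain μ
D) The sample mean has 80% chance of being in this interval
C

A) Wrong — coverage applies to intervals containing μ, not to future x̄ values.
B) Wrong — μ is fixed; the randomness lives in the interval, not in μ.
C) Correct — this is the frequentist long-run coverage interpretation.
D) Wrong — x̄ is observed and sits in the interval by construction.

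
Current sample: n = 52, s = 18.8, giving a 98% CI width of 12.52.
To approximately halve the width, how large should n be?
n ≈ 208

CI width ∝ 1/√n
To reduce width by factor 2, need √n to grow by 2 → need 2² = 4 times as many samples.

Current: n = 52, width = 12.52
New: n = 208, width ≈ 6.11

Width reduced by factor of 12.52/6.11 = 2.05.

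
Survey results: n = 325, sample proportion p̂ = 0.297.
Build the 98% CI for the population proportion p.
(0.238, 0.356)

Proportion CI:
SE = √(p̂(1-p̂)/n) = √(0.297 · 0.703 / 325) = 0.02535

z* = 2.326
Margin = z* · SE = 2.326 · 0.02535 = 0.0590

CI: 0.297 ± 0.0590 = (0.238, 0.356)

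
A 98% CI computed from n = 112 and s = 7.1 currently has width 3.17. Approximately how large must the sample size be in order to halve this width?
n ≈ 448

CI width ∝ 1/√n
To reduce width by factor 2, need √n to grow by 2 → need 2² = 4 times as many samples.

Current: n = 112, width = 3.17
New: n = 448, width ≈ 1.57

Width reduced by factor of 3.17/1.57 = 2.02.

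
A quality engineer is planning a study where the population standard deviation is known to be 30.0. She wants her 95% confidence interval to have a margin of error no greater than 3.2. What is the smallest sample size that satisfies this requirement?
n ≥ 338

For margin E ≤ 3.2:
n ≥ (z* · σ / E)²
n ≥ (1.960 · 30.0 / 3.2)²
n ≥ 337.64

Minimum n = 338 (rounding up)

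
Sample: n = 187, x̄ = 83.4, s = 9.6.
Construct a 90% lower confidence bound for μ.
μ ≥ 82.50

Lower bound (one-sided):
t* = 1.286 (one-sided for 90%)
Lower bound = x̄ - t* · s/√n = 83.4 - 1.286 · 9.6/√187 = 82.50

We are 90% confident that μ ≥ 82.50.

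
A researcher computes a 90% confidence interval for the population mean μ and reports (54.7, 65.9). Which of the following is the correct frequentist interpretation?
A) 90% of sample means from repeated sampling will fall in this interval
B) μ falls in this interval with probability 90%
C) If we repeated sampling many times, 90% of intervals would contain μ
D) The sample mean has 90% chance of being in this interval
C

A) Wrong — coverage applies to intervals containing μ, not to future x̄ values.
B) Wrong — μ is fixed; the randomness lives in the interval, not in μ.
C) Correct — this is the frequentist long-run coverage interpretation.
D) Wrong — x̄ is observed and sits in the interval by construction.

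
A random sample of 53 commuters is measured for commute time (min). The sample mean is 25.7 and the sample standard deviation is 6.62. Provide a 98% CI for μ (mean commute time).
(23.52, 27.88)

t-interval (σ unknown):
df = n - 1 = 52
t* = 2.400 for 98% confidence

Margin of error = t* · s/√n = 2.400 · 6.62/√53 = 2.18

CI: (23.52, 27.88)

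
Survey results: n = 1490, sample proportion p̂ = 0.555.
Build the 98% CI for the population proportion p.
(0.525, 0.585)

Proportion CI:
SE = √(p̂(1-p̂)/n) = √(0.555 · 0.445 / 1490) = 0.01287

z* = 2.326
Margin = z* · SE = 2.326 · 0.01287 = 0.0299

CI: 0.555 ± 0.0299 = (0.525, 0.585)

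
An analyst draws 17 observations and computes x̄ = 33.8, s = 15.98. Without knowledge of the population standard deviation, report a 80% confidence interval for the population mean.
(28.62, 38.98)

t-interval (σ unknown):
df = n - 1 = 16
t* = 1.337 for 80% confidence

Margin of error = t* · s/√n = 1.337 · 15.98/√17 = 5.18

CI: (28.62, 38.98)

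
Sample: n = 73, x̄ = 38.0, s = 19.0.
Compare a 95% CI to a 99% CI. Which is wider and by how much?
99% CI is wider by 2.91

df = 72
95% CI: t* = 1.993, (33.57, 42.43), width = 2 · t* · s/√n = 8.86
99% CI: t* = 2.646, (32.12, 43.88), width = 2 · t* · s/√n = 11.77

The 99% CI is wider by 11.77 - 8.86 = 2.91.
Higher confidence requires a wider interval.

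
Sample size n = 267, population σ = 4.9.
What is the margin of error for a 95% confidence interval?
Margin of error = 0.59

Margin of error = z* · σ/√n
= 1.960 · 4.9/√267
= 1.960 · 4.9/16.3401
= 0.59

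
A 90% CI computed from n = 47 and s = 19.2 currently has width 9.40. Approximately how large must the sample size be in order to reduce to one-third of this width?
n ≈ 423

CI width ∝ 1/√n
To reduce width by factor 3, need √n to grow by 3 → need 3² = 9 times as many samples.

Current: n = 47, width = 9.40
New: n = 423, width ≈ 3.08

Width reduced by factor of 9.40/3.08 = 3.05.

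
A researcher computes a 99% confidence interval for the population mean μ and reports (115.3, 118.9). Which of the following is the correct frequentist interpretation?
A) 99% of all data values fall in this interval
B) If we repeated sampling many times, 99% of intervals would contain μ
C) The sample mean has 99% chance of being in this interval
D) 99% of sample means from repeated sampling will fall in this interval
B

A) Wrong — a CI is about the parameter μ, not individual data values.
B) Correct — this is the frequentist long-run coverage interpretation.
C) Wrong — x̄ is observed and sits in the interval by construction.
D) Wrong — coverage applies to intervals containing μ, not to future x̄ values.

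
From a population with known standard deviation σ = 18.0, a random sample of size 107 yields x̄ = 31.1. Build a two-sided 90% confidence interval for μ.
(28.24, 33.96)

z-interval (σ known):
z* = 1.645 for 90% confidence

Margin of error = z* · σ/√n = 1.645 · 18.0/√107 = 2.86

CI: (31.1 - 2.86, 31.1 + 2.86) = (28.24, 33.96)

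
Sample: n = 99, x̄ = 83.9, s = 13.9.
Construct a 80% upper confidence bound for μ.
μ ≤ 85.08

Upper bound (one-sided):
t* = 0.845 (one-sided for 80%)
Upper bound = x̄ + t* · s/√n = 83.9 + 0.845 · 13.9/√99 = 85.08

We are 80% confident that μ ≤ 85.08.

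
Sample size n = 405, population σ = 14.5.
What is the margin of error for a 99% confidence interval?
Margin of error = 1.86

Margin of error = z* · σ/√n
= 2.576 · 14.5/√405
= 2.576 · 14.5/20.1246
= 1.86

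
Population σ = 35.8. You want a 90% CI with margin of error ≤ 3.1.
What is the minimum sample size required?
n ≥ 361

For margin E ≤ 3.1:
n ≥ (z* · σ / E)²
n ≥ (1.645 · 35.8 / 3.1)²
n ≥ 360.89

Minimum n = 361 (rounding up)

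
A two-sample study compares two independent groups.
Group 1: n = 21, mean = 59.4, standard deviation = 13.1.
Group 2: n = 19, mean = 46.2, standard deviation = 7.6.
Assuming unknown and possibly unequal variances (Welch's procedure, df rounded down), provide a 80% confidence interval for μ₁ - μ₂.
(8.82, 17.58)

Difference: x̄₁ - x̄₂ = 13.20
SE = √(s₁²/n₁ + s₂²/n₂) = √(13.1²/21 + 7.6²/19) = 3.3484
df = 32.63 → 32 (Welch–Satterthwaite, rounded down)
t* = 1.309

CI: 13.20 ± 1.309 · 3.3484 = 13.20 ± 4.38 = (8.82, 17.58)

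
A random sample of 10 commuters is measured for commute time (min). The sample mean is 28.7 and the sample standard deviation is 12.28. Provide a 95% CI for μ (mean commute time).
(19.92, 37.48)

t-interval (σ unknown):
df = n - 1 = 9
t* = 2.262 for 95% confidence

Margin of error = t* · s/√n = 2.262 · 12.28/√10 = 8.78

CI: (19.92, 37.48)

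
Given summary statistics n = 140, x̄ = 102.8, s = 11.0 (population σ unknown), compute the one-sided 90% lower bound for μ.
μ ≥ 101.60

Lower bound (one-sided):
t* = 1.288 (one-sided for 90%)
Lower bound = x̄ - t* · s/√n = 102.8 - 1.288 · 11.0/√140 = 101.60

We are 90% confident that μ ≥ 101.60.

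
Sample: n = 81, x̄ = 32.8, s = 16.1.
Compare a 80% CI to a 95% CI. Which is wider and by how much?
95% CI is wider by 2.50

df = 80
80% CI: t* = 1.292, (30.49, 35.11), width = 2 · t* · s/√n = 4.62
95% CI: t* = 1.990, (29.24, 36.36), width = 2 · t* · s/√n = 7.12

The 95% CI is wider by 7.12 - 4.62 = 2.50.
Higher confidence requires a wider interval.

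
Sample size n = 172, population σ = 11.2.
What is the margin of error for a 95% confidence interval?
Margin of error = 1.67

Margin of error = z* · σ/√n
= 1.960 · 11.2/√172
= 1.960 · 11.2/13.1149
= 1.67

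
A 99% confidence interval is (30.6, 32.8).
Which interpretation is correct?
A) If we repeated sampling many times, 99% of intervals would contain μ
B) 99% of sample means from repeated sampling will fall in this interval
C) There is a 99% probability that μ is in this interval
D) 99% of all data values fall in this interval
A

A) Correct — this is the frequentist long-run coverage interpretation.
B) Wrong — coverage applies to intervals containing μ, not to future x̄ values.
C) Wrong — μ is fixed; the randomness lives in the interval, not in μ.
D) Wrong — a CI is about the parameter μ, not individual data values.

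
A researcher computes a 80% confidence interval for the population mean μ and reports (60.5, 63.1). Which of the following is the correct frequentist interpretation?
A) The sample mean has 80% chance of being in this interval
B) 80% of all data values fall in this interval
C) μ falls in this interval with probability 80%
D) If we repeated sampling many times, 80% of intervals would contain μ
D

A) Wrong — x̄ is observed and sits in the interval by construction.
B) Wrong — a CI is about the parameter μ, not individual data values.
C) Wrong — μ is fixed; the randomness lives in the interval, not in μ.
D) Correct — this is the frequentist long-run coverage interpretation.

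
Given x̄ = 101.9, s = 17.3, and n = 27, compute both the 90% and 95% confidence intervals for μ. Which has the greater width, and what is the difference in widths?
95% CI is wider by 2.33

df = 26
90% CI: t* = 1.706, (96.22, 107.58), width = 2 · t* · s/√n = 11.36
95% CI: t* = 2.056, (95.05, 108.75), width = 2 · t* · s/√n = 13.69

The 95% CI is wider by 13.69 - 11.36 = 2.33.
Higher confidence requires a wider interval.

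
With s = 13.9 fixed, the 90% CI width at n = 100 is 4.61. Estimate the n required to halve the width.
n ≈ 400

CI width ∝ 1/√n
To reduce width by factor 2, need √n to grow by 2 → need 2² = 4 times as many samples.

Current: n = 100, width = 4.61
New: n = 400, width ≈ 2.29

Width reduced by factor of 4.61/2.29 = 2.01.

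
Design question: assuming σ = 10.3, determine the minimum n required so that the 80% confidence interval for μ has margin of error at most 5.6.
n ≥ 6

For margin E ≤ 5.6:
n ≥ (z* · σ / E)²
n ≥ (1.282 · 10.3 / 5.6)²
n ≥ 5.56

Minimum n = 6 (rounding up)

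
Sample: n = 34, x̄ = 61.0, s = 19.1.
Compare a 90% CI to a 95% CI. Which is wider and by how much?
95% CI is wider by 2.25

df = 33
90% CI: t* = 1.692, (55.46, 66.54), width = 2 · t* · s/√n = 11.08
95% CI: t* = 2.035, (54.33, 67.67), width = 2 · t* · s/√n = 13.33

The 95% CI is wider by 13.33 - 11.08 = 2.25.
Higher confidence requires a wider interval.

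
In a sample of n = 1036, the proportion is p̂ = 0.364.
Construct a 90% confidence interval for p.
(0.339, 0.389)

Proportion CI:
SE = √(p̂(1-p̂)/n) = √(0.364 · 0.636 / 1036) = 0.01495

z* = 1.645
Margin = z* · SE = 1.645 · 0.01495 = 0.0246

CI: 0.364 ± 0.0246 = (0.339, 0.389)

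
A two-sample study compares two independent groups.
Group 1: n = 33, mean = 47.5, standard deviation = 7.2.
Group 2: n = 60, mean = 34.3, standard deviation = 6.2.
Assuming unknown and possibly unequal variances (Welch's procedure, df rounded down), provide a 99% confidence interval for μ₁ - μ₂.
(9.24, 17.16)

Difference: x̄₁ - x̄₂ = 13.20
SE = √(s₁²/n₁ + s₂²/n₂) = √(7.2²/33 + 6.2²/60) = 1.4871
df = 58.18 → 58 (Welch–Satterthwaite, rounded down)
t* = 2.663

CI: 13.20 ± 2.663 · 1.4871 = 13.20 ± 3.96 = (9.24, 17.16)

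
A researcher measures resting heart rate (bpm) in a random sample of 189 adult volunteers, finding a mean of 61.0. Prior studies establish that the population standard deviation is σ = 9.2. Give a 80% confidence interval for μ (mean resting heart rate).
(60.14, 61.86)

z-interval (σ known):
z* = 1.282 for 80% confidence

Margin of error = z* · σ/√n = 1.282 · 9.2/√189 = 0.86

CI: (61.0 - 0.86, 61.0 + 0.86) = (60.14, 61.86)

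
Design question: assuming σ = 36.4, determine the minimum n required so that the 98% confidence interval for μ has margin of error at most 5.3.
n ≥ 256

For margin E ≤ 5.3:
n ≥ (z* · σ / E)²
n ≥ (2.326 · 36.4 / 5.3)²
n ≥ 255.19

Minimum n = 256 (rounding up)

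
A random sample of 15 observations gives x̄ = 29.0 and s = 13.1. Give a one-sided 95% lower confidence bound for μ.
μ ≥ 23.04

Lower bound (one-sided):
t* = 1.761 (one-sided for 95%)
Lower bound = x̄ - t* · s/√n = 29.0 - 1.761 · 13.1/√15 = 23.04

We are 95% confident that μ ≥ 23.04.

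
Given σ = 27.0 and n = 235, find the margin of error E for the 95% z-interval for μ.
Margin of error = 3.45

Margin of error = z* · σ/√n
= 1.960 · 27.0/√235
= 1.960 · 27.0/15.3297
= 3.45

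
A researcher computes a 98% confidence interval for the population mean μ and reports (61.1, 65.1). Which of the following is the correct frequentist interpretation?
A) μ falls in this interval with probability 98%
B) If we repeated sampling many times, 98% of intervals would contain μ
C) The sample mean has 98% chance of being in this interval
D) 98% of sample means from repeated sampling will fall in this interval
B

A) Wrong — μ is fixed; the randomness lives in the interval, not in μ.
B) Correct — this is the frequentist long-run coverage interpretation.
C) Wrong — x̄ is observed and sits in the interval by construction.
D) Wrong — coverage applies to intervals containing μ, not to future x̄ values.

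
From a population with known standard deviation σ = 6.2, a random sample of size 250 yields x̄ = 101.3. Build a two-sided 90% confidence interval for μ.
(100.65, 101.95)

z-interval (σ known):
z* = 1.645 for 90% confidence

Margin of error = z* · σ/√n = 1.645 · 6.2/√250 = 0.65

CI: (101.3 - 0.65, 101.3 + 0.65) = (100.65, 101.95)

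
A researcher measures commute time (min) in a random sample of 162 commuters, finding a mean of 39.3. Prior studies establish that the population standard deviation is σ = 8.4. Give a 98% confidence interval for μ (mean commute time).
(37.76, 40.84)

z-interval (σ known):
z* = 2.326 for 98% confidence

Margin of error = z* · σ/√n = 2.326 · 8.4/√162 = 1.54

CI: (39.3 - 1.54, 39.3 + 1.54) = (37.76, 40.84)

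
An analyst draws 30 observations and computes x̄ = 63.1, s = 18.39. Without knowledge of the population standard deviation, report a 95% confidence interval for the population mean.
(56.23, 69.97)

t-interval (σ unknown):
df = n - 1 = 29
t* = 2.045 for 95% confidence

Margin of error = t* · s/√n = 2.045 · 18.39/√30 = 6.87

CI: (56.23, 69.97)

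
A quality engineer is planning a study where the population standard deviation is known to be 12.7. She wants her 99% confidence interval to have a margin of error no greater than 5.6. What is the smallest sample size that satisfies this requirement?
n ≥ 35

For margin E ≤ 5.6:
n ≥ (z* · σ / E)²
n ≥ (2.576 · 12.7 / 5.6)²
n ≥ 34.13

Minimum n = 35 (rounding up)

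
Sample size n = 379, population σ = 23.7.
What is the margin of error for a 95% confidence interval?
Margin of error = 2.39

Margin of error = z* · σ/√n
= 1.960 · 23.7/√379
= 1.960 · 23.7/19.4679
= 2.39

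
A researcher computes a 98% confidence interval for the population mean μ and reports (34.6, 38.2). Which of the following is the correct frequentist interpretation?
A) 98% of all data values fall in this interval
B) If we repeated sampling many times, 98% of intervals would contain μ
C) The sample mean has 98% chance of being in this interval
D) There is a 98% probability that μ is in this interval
B

A) Wrong — a CI is about the parameter μ, not individual data values.
B) Correct — this is the frequentist long-run coverage interpretation.
C) Wrong — x̄ is observed and sits in the interval by construction.
D) Wrong — μ is fixed; the randomness lives in the interval, not in μ.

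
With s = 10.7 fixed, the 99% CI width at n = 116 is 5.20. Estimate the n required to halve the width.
n ≈ 464

CI width ∝ 1/√n
To reduce width by factor 2, need √n to grow by 2 → need 2² = 4 times as many samples.

Current: n = 116, width = 5.20
New: n = 464, width ≈ 2.57

Width reduced by factor of 5.20/2.57 = 2.02.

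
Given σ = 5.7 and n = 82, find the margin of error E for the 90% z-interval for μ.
Margin of error = 1.04

Margin of error = z* · σ/√n
= 1.645 · 5.7/√82
= 1.645 · 5.7/9.0554
= 1.04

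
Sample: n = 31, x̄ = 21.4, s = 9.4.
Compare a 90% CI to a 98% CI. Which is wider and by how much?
98% CI is wider by 2.57

df = 30
90% CI: t* = 1.697, (18.53, 24.27), width = 2 · t* · s/√n = 5.73
98% CI: t* = 2.457, (17.25, 25.55), width = 2 · t* · s/√n = 8.30

The 98% CI is wider by 8.30 - 5.73 = 2.57.
Higher confidence requires a wider interval.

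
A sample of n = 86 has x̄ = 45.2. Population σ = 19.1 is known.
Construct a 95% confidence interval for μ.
(41.16, 49.24)

z-interval (σ known):
z* = 1.960 for 95% confidence

Margin of error = z* · σ/√n = 1.960 · 19.1/√86 = 4.04

CI: (45.2 - 4.04, 45.2 + 4.04) = (41.16, 49.24)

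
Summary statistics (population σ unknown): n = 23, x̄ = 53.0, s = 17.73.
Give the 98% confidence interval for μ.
(43.73, 62.27)

t-interval (σ unknown):
df = n - 1 = 22
t* = 2.508 for 98% confidence

Margin of error = t* · s/√n = 2.508 · 17.73/√23 = 9.27

CI: (43.73, 62.27)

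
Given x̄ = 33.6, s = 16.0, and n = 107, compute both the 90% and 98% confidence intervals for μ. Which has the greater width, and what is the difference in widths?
98% CI is wider by 2.18

df = 106
90% CI: t* = 1.659, (31.03, 36.17), width = 2 · t* · s/√n = 5.13
98% CI: t* = 2.362, (29.95, 37.25), width = 2 · t* · s/√n = 7.31

The 98% CI is wider by 7.31 - 5.13 = 2.18.
Higher confidence requires a wider interval.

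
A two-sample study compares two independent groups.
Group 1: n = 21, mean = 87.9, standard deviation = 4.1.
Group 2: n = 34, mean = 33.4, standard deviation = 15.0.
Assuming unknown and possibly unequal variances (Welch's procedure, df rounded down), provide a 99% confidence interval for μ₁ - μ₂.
(47.14, 61.86)

Difference: x̄₁ - x̄₂ = 54.50
SE = √(s₁²/n₁ + s₂²/n₂) = √(4.1²/21 + 15.0²/34) = 2.7236
df = 40.49 → 40 (Welch–Satterthwaite, rounded down)
t* = 2.704

CI: 54.50 ± 2.704 · 2.7236 = 54.50 ± 7.36 = (47.14, 61.86)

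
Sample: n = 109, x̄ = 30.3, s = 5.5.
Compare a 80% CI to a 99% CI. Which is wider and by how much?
99% CI is wider by 1.40

df = 108
80% CI: t* = 1.289, (29.62, 30.98), width = 2 · t* · s/√n = 1.36
99% CI: t* = 2.622, (28.92, 31.68), width = 2 · t* · s/√n = 2.76

The 99% CI is wider by 2.76 - 1.36 = 1.40.
Higher confidence requires a wider interval.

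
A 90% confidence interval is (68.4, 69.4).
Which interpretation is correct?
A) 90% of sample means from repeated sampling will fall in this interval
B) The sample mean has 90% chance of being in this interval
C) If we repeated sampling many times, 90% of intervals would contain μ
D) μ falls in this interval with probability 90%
C

A) Wrong — coverage applies to intervals containing μ, not to future x̄ values.
B) Wrong — x̄ is observed and sits in the interval by construction.
C) Correct — this is the frequentist long-run coverage interpretation.
D) Wrong — μ is fixed; the randomness lives in the interval, not in μ.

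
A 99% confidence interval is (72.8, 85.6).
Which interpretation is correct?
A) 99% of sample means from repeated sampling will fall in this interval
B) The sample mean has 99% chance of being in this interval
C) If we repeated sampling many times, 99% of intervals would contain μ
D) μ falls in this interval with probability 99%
C

A) Wrong — coverage applies to intervals containing μ, not to future x̄ values.
B) Wrong — x̄ is observed and sits in the interval by construction.
C) Correct — this is the frequentist long-run coverage interpretation.
D) Wrong — μ is fixed; the randomness lives in the interval, not in μ.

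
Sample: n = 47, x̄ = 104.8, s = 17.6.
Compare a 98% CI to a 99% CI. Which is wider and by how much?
99% CI is wider by 1.43

df = 46
98% CI: t* = 2.410, (98.61, 110.99), width = 2 · t* · s/√n = 12.37
99% CI: t* = 2.687, (97.90, 111.70), width = 2 · t* · s/√n = 13.80

The 99% CI is wider by 13.80 - 12.37 = 1.43.
Higher confidence requires a wider interval.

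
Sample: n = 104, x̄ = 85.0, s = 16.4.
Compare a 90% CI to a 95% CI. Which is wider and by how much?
95% CI is wider by 1.04

df = 103
90% CI: t* = 1.660, (82.33, 87.67), width = 2 · t* · s/√n = 5.34
95% CI: t* = 1.983, (81.81, 88.19), width = 2 · t* · s/√n = 6.38

The 95% CI is wider by 6.38 - 5.34 = 1.04.
Higher confidence requires a wider interval.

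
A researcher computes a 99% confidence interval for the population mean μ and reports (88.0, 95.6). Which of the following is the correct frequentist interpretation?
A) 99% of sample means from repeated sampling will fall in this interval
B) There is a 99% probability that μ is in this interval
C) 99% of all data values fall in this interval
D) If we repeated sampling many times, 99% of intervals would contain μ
D

A) Wrong — coverage applies to intervals containing μ, not to future x̄ values.
B) Wrong — μ is fixed; the randomness lives in the interval, not in μ.
C) Wrong — a CI is about the parameter μ, not individual data values.
D) Correct — this is the frequentist long-run coverage interpretation.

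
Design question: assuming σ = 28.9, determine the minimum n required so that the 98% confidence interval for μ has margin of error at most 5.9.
n ≥ 130

For margin E ≤ 5.9:
n ≥ (z* · σ / E)²
n ≥ (2.326 · 28.9 / 5.9)²
n ≥ 129.81

Minimum n = 130 (rounding up)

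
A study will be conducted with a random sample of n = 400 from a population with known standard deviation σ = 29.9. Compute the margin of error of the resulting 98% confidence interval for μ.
Margin of error = 3.48

Margin of error = z* · σ/√n
= 2.326 · 29.9/√400
= 2.326 · 29.9/20.0000
= 3.48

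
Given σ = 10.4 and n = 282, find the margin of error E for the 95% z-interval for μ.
Margin of error = 1.21

Margin of error = z* · σ/√n
= 1.960 · 10.4/√282
= 1.960 · 10.4/16.7929
= 1.21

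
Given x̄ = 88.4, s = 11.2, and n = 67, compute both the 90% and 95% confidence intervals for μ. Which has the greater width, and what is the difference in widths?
95% CI is wider by 0.90

df = 66
90% CI: t* = 1.668, (86.12, 90.68), width = 2 · t* · s/√n = 4.56
95% CI: t* = 1.997, (85.67, 91.13), width = 2 · t* · s/√n = 5.46

The 95% CI is wider by 5.46 - 4.56 = 0.90.
Higher confidence requires a wider interval.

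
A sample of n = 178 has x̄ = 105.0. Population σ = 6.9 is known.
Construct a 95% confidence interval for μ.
(103.99, 106.01)

z-interval (σ known):
z* = 1.960 for 95% confidence

Margin of error = z* · σ/√n = 1.960 · 6.9/√178 = 1.01

CI: (105.0 - 1.01, 105.0 + 1.01) = (103.99, 106.01)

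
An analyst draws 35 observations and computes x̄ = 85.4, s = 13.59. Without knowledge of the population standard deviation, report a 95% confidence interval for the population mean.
(80.73, 90.07)

t-interval (σ unknown):
df = n - 1 = 34
t* = 2.032 for 95% confidence

Margin of error = t* · s/√n = 2.032 · 13.59/√35 = 4.67

CI: (80.73, 90.07)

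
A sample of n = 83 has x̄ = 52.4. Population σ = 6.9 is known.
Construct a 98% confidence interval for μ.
(50.64, 54.16)

z-interval (σ known):
z* = 2.326 for 98% confidence

Margin of error = z* · σ/√n = 2.326 · 6.9/√83 = 1.76

CI: (52.4 - 1.76, 52.4 + 1.76) = (50.64, 54.16)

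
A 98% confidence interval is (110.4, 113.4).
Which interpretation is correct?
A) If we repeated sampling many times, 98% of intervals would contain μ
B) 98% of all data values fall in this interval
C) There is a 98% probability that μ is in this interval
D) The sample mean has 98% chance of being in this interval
A

A) Correct — this is the frequentist long-run coverage interpretation.
B) Wrong — a CI is about the parameter μ, not individual data values.
C) Wrong — μ is fixed; the randomness lives in the interval, not in μ.
D) Wrong — x̄ is observed and sits in the interval by construction.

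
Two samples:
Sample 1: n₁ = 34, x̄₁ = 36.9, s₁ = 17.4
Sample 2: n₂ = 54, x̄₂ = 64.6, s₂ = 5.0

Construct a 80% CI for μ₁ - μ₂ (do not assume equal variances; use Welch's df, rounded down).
(-31.70, -23.70)

Difference: x̄₁ - x̄₂ = -27.70
SE = √(s₁²/n₁ + s₂²/n₂) = √(17.4²/34 + 5.0²/54) = 3.0607
df = 36.46 → 36 (Welch–Satterthwaite, rounded down)
t* = 1.306

CI: -27.70 ± 1.306 · 3.0607 = -27.70 ± 4.00 = (-31.70, -23.70)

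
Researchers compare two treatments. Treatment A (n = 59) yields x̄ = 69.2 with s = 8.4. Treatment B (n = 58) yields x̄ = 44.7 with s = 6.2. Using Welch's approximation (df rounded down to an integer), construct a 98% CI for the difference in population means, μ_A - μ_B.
(21.28, 27.72)

Difference: x̄₁ - x̄₂ = 24.50
SE = √(s₁²/n₁ + s₂²/n₂) = √(8.4²/59 + 6.2²/58) = 1.3633
df = 106.74 → 106 (Welch–Satterthwaite, rounded down)
t* = 2.362

CI: 24.50 ± 2.362 · 1.3633 = 24.50 ± 3.22 = (21.28, 27.72)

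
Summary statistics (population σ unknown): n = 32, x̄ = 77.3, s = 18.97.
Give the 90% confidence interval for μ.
(71.61, 82.99)

t-interval (σ unknown):
df = n - 1 = 31
t* = 1.696 for 90% confidence

Margin of error = t* · s/√n = 1.696 · 18.97/√32 = 5.69

CI: (71.61, 82.99)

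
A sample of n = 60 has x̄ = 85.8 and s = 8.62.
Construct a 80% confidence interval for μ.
(84.36, 87.24)

t-interval (σ unknown):
df = n - 1 = 59
t* = 1.296 for 80% confidence

Margin of error = t* · s/√n = 1.296 · 8.62/√60 = 1.44

CI: (84.36, 87.24)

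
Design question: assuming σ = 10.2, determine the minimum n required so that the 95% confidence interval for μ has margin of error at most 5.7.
n ≥ 13

For margin E ≤ 5.7:
n ≥ (z* · σ / E)²
n ≥ (1.960 · 10.2 / 5.7)²
n ≥ 12.30

Minimum n = 13 (rounding up)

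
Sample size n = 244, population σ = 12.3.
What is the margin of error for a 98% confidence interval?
Margin of error = 1.83

Margin of error = z* · σ/√n
= 2.326 · 12.3/√244
= 2.326 · 12.3/15.6205
= 1.83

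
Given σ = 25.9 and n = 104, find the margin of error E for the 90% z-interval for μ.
Margin of error = 4.18

Margin of error = z* · σ/√n
= 1.645 · 25.9/√104
= 1.645 · 25.9/10.1980
= 4.18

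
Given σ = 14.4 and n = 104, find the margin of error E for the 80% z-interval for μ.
Margin of error = 1.81

Margin of error = z* · σ/√n
= 1.282 · 14.4/√104
= 1.282 · 14.4/10.1980
= 1.81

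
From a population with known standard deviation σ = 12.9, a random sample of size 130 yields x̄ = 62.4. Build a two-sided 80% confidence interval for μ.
(60.95, 63.85)

z-interval (σ known):
z* = 1.282 for 80% confidence

Margin of error = z* · σ/√n = 1.282 · 12.9/√130 = 1.45

CI: (62.4 - 1.45, 62.4 + 1.45) = (60.95, 63.85)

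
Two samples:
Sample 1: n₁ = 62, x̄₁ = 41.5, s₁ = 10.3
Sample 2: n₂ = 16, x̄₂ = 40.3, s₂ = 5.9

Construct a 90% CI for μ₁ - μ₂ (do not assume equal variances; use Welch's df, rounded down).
(-2.12, 4.52)

Difference: x̄₁ - x̄₂ = 1.20
SE = √(s₁²/n₁ + s₂²/n₂) = √(10.3²/62 + 5.9²/16) = 1.9715
df = 41.55 → 41 (Welch–Satterthwaite, rounded down)
t* = 1.683

CI: 1.20 ± 1.683 · 1.9715 = 1.20 ± 3.32 = (-2.12, 4.52)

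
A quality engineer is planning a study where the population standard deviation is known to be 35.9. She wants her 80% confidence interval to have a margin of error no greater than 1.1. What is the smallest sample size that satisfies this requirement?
n ≥ 1751

For margin E ≤ 1.1:
n ≥ (z* · σ / E)²
n ≥ (1.282 · 35.9 / 1.1)²
n ≥ 1750.57

Minimum n = 1751 (rounding up)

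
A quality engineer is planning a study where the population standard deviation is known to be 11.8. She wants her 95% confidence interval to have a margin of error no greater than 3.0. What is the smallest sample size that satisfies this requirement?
n ≥ 60

For margin E ≤ 3.0:
n ≥ (z* · σ / E)²
n ≥ (1.960 · 11.8 / 3.0)²
n ≥ 59.43

Minimum n = 60 (rounding up)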